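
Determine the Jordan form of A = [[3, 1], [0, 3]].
J = [[3, 1], [0, 3]]

The characteristic polynomial is det(xI - A) = (x - 3)^2, so the eigenvalues are 3 (algebraic multiplicity 2).

For λ = 3: rank(A - 3I) = 1, rank((A - 3I)^2) = 0. The eigenspace has dimension 2 - 1 = 1, so there is 1 Jordan block; the rank sequence gives block sizes [2].

Assembling the blocks gives the Jordan form J above.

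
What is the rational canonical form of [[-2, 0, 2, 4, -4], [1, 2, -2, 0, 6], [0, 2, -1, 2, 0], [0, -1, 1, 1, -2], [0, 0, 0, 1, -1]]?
The invariant factors of A (the non-unit diagonal entries of the Smith normal form of xI - A over ℚ[x]) are (x - 1)(x + 2)(x^3 + x + 4), each dividing the next. The characteristic polynomial is their product, (x - 1)(x + 2)(x^3 + x + 4).

The rational canonical form is the block-diagonal matrix of companion matrices C(f_i):
R = [[0, 0, 0, 0, 8], [1, 0, 0, 0, -2], [0, 1, 0, 0, -5], [0, 0, 1, 0, 1], [0, 0, 0, 1, -1]].

Note the characteristic polynomial does not split into linear factors over ℚ, so A has no Jordan form over ℚ; the rational canonical form exists over any field.

R = [[0, 0, 0, 0, 8], [1, 0, 0, 0, -2], [0, 1, 0, 0, -5], [0, 0, 1, 0, 1], [0, 0, 0, 1, -1]]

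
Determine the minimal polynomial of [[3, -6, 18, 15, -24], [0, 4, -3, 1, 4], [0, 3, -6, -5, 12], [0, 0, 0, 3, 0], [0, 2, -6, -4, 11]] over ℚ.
m_A(x) = (x - 3)^2

The characteristic polynomial factors as (x - 3)^5. The minimal polynomial is ∏(x - λ)^{k_λ} where k_λ is the size of the largest Jordan block at λ.

For λ = 3: rank(A - 3I) = 2, and the largest Jordan block has size 2 (the smallest k with rank((A - 3I)^k) = rank((A - 3I)^(k+1))).

So m_A(x) = (x - 3)^2.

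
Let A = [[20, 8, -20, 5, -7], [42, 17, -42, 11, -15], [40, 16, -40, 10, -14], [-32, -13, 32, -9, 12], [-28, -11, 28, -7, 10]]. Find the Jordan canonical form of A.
The characteristic polynomial is det(xI - A) = x^3(x + 1)^2, so the eigenvalues are -1 (algebraic multiplicity 2), 0 (algebraic multiplicity 3).

For λ = -1: rank(A + I) = 4, rank((A + I)^2) = 3. The eigenspace has dimension 5 - 4 = 1, so there is 1 Jordan block; the rank sequence gives block sizes [2].

For λ = 0: rank(A) = 3, rank(A^2) = 2. The eigenspace has dimension 5 - 3 = 2, so there are 2 Jordan blocks; the rank sequence gives block sizes [2, 1].

Assembling the blocks gives the Jordan form J above.

J = [[-1, 1, 0, 0, 0], [0, -1, 0, 0, 0], [0, 0, 0, 1, 0], [0, 0, 0, 0, 0], [0, 0, 0, 0, 0]]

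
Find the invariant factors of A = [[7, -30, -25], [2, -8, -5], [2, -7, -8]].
(x + 3)^3

The Jordan structure of A has elementary divisors (x + 3)^3. Arranging the block sizes at each eigenvalue in decreasing order and taking row products gives the invariant factors.

Invariant factors (smallest first, each dividing the next): (x + 3)^3.

Check: the last factor (x + 3)^3 is the minimal polynomial, and the product (x + 3)^3 is the characteristic polynomial.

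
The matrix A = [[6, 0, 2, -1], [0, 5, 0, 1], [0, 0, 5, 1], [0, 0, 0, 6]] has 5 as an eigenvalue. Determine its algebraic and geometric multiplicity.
The characteristic polynomial is (x - 6)^2(x - 5)^2, so the factor x - 5 appears with exponent 2: the algebraic multiplicity is 2.

rank(A - 5I) = 2, so the eigenspace has dimension 4 - 2 = 2: the geometric multiplicity is 2.

algebraic multiplicity 2, geometric multiplicity 2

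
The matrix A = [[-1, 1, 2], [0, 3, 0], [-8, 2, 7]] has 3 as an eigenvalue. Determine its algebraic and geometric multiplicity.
algebraic multiplicity 3, geometric multiplicity 2

The characteristic polynomial is (x - 3)^3, so the factor x - 3 appears with exponent 3: the algebraic multiplicity is 3.

rank(A - 3I) = 1, so the eigenspace has dimension 3 - 1 = 2: the geometric multiplicity is 2.

Since 2 < 3, A is not diagonalizable.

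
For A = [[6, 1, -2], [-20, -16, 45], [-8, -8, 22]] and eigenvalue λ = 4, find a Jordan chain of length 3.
v_1 = [[-2, 22, 9]]^T, v_2 = [[0, 5, 2]]^T, v_3 = [[1, -10, -4]]^T

We seek v_1 ∈ ker((A - 4I)^3) \ ker((A - 4I)^2), then set v_{i+1} = (A - 4I) v_i.

One such chain is v_1 = [[-2, 22, 9]]^T, v_2 = [[0, 5, 2]]^T, v_3 = [[1, -10, -4]]^T. Check: (A - 4I) v_3 = [[0, 0, 0]]^T = 0.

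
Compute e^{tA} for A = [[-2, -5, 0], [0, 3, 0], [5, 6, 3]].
e^{tA} = [[e^{-2*t}, (1 - e^{5*t})*e^{-2*t}, 0], [0, e^{3*t}, 0], [(e^{5*t} - 1)*e^{-2*t}, ((t + 1)*e^{5*t} - 1)*e^{-2*t}, e^{3*t}]]

A has Jordan form J = [[-2, 0, 0], [0, 3, 1], [0, 0, 3]] with A = PJP^{-1}, so e^{tA} = P e^{tJ} P^{-1}.

For a Jordan block J_k(λ), e^{tJ_k(λ)} = e^{λt} · (I + tN + t^2 N^2/2! + ... + t^{k-1} N^{k-1}/(k-1)!) where N is the nilpotent superdiagonal part.

Assembling the blocks and conjugating back gives the entries of e^{tA} as shown above.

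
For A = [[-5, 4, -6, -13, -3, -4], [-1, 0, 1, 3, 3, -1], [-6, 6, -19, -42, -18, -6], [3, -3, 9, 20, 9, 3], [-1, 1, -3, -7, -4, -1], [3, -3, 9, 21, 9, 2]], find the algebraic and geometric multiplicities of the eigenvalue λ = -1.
algebraic multiplicity 6, geometric multiplicity 4

The characteristic polynomial is (x + 1)^6, so the factor x + 1 appears with exponent 6: the algebraic multiplicity is 6.

rank(A + I) = 2, so the eigenspace has dimension 6 - 2 = 4: the geometric multiplicity is 4.

Since 4 < 6, A is not diagonalizable.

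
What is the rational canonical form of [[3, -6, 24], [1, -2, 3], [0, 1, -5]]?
The invariant factors of A (the non-unit diagonal entries of the Smith normal form of xI - A over ℚ[x]) are (x + 5)(x^2 - x - 3), each dividing the next. The characteristic polynomial is their product, (x + 5)(x^2 - x - 3).

The rational canonical form is the block-diagonal matrix of companion matrices C(f_i):
R = [[0, 0, 15], [1, 0, 8], [0, 1, -4]].

Note the characteristic polynomial does not split into linear factors over ℚ, so A has no Jordan form over ℚ; the rational canonical form exists over any field.

R = [[0, 0, 15], [1, 0, 8], [0, 1, -4]]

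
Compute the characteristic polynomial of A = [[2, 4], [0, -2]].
xI - A = [[x - 2, -4], [0, x + 2]].

Expanding det(xI - A) along the first row:
det(xI - A) = + (x - 2)·det([[x + 2]]) - (-4)·det([[0]]).

Evaluating gives χ_A(x) = x^2 - 4 = (x - 2)(x + 2).

χ_A(x) = (x - 2)(x + 2)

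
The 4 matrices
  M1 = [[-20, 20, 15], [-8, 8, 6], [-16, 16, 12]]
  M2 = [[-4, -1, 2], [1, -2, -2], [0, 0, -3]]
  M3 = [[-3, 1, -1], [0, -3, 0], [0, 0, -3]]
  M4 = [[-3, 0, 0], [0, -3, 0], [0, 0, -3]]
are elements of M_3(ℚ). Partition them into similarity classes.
3 classes: {M1}, {M2, M3}, {M4}

Characteristic polynomials: χ_{M1} = x^3, χ_{M2} = (x + 3)^3, χ_{M3} = (x + 3)^3, χ_{M4} = (x + 3)^3.

{M1}: invariant factors x, x^2.

{M2, M3}: invariant factors x + 3, (x + 3)^2.

{M4}: invariant factors x + 3, x + 3, x + 3.

Matrices are similar if and only if their invariant-factor lists agree; the partition into similarity classes is {M1}, {M2, M3}, {M4}.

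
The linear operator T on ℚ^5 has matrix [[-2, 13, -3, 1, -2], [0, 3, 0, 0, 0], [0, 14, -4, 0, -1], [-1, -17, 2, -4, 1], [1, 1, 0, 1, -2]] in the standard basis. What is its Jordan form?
The characteristic polynomial is det(xI - A) = (x - 3)(x + 3)^4, so the eigenvalues are -3 (algebraic multiplicity 4), 3 (algebraic multiplicity 1).

For λ = -3: rank(A + 3I) = 3, rank((A + 3I)^2) = 2, rank((A + 3I)^3) = 1. The eigenspace has dimension 5 - 3 = 2, so there are 2 Jordan blocks; the rank sequence gives block sizes [3, 1].

For λ = 3: algebraic multiplicity 1 gives one 1×1 block.

Assembling the blocks gives the Jordan form J above.

J = [[-3, 1, 0, 0, 0], [0, -3, 1, 0, 0], [0, 0, -3, 0, 0], [0, 0, 0, -3, 0], [0, 0, 0, 0, 3]]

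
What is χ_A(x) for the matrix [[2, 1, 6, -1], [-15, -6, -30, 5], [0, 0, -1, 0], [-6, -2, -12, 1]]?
χ_A(x) = (x + 1)^4

xI - A = [[x - 2, -1, -6, 1], [15, x + 6, 30, -5], [0, 0, x + 1, 0], [6, 2, 12, x - 1]].

Expanding det(xI - A) along the first row:
det(xI - A) = + (x - 2)·det([[x + 6, 30, -5], [0, x + 1, 0], [2, 12, x - 1]]) - (-1)·det([[15, 30, -5], [0, x + 1, 0], [6, 12, x - 1]]) + (-6)·det([[15, x + 6, -5], [0, 0, 0], [6, 2, x - 1]]) - (1)·det([[15, x + 6, 30], [0, 0, x + 1], [6, 2, 12]]).

Evaluating gives χ_A(x) = x^4 + 4x^3 + 6x^2 + 4x + 1 = (x + 1)^4.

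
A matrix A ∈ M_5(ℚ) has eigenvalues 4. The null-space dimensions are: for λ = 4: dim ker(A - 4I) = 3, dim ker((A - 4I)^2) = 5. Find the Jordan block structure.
λ = 4: successive nullity increments [3, 2] count blocks of size ≥ k; block sizes are [2, 2, 1].

Jordan blocks: (4, 2), (4, 2), (4, 1)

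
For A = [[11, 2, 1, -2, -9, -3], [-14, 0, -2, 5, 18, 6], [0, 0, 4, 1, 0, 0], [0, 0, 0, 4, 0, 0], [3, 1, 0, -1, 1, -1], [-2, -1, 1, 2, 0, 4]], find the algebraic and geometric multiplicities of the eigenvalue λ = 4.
algebraic multiplicity 6, geometric multiplicity 3

The characteristic polynomial is (x - 4)^6, so the factor x - 4 appears with exponent 6: the algebraic multiplicity is 6.

rank(A - 4I) = 3, so the eigenspace has dimension 6 - 3 = 3: the geometric multiplicity is 3.

Since 3 < 6, A is not diagonalizable.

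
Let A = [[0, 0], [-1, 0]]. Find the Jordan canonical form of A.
The characteristic polynomial is det(xI - A) = x^2, so the eigenvalues are 0 (algebraic multiplicity 2).

For λ = 0: rank(A) = 1, rank(A^2) = 0. The eigenspace has dimension 2 - 1 = 1, so there is 1 Jordan block; the rank sequence gives block sizes [2].

Assembling the blocks gives the Jordan form J above.

J = [[0, 1], [0, 0]]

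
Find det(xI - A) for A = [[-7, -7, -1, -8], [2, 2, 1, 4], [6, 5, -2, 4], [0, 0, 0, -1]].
xI - A = [[x + 7, 7, 1, 8], [-2, x - 2, -1, -4], [-6, -5, x + 2, -4], [0, 0, 0, x + 1]].

Expanding det(xI - A) along the first row:
det(xI - A) = + (x + 7)·det([[x - 2, -1, -4], [-5, x + 2, -4], [0, 0, x + 1]]) - (7)·det([[-2, -1, -4], [-6, x + 2, -4], [0, 0, x + 1]]) + (1)·det([[-2, x - 2, -4], [-6, -5, -4], [0, 0, x + 1]]) - (8)·det([[-2, x - 2, -1], [-6, -5, x + 2], [0, 0, 0]]).

Evaluating gives χ_A(x) = x^4 + 8x^3 + 18x^2 + 16x + 5 = (x + 1)^3(x + 5).

χ_A(x) = (x + 1)^3(x + 5)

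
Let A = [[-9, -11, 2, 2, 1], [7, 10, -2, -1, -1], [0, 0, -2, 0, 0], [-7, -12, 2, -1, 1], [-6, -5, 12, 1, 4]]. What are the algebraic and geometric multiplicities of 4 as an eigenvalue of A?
algebraic multiplicity 2, geometric multiplicity 1

The characteristic polynomial is (x - 4)^2(x + 2)^3, so the factor x - 4 appears with exponent 2: the algebraic multiplicity is 2.

rank(A - 4I) = 4, so the eigenspace has dimension 5 - 4 = 1: the geometric multiplicity is 1.

Since 1 < 2, A is not diagonalizable.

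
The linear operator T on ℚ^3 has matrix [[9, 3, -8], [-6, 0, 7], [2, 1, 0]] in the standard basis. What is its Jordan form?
The characteristic polynomial is det(xI - A) = (x - 3)^3, so the eigenvalues are 3 (algebraic multiplicity 3).

For λ = 3: rank(A - 3I) = 2, rank((A - 3I)^2) = 1, rank((A - 3I)^3) = 0. The eigenspace has dimension 3 - 2 = 1, so there is 1 Jordan block; the rank sequence gives block sizes [3].

Assembling the blocks gives the Jordan form J above.

J = [[3, 1, 0], [0, 3, 1], [0, 0, 3]]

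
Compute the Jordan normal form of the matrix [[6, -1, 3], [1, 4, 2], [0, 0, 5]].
The characteristic polynomial is det(xI - A) = (x - 5)^3, so the eigenvalues are 5 (algebraic multiplicity 3).

For λ = 5: rank(A - 5I) = 2, rank((A - 5I)^2) = 1, rank((A - 5I)^3) = 0. The eigenspace has dimension 3 - 2 = 1, so there is 1 Jordan block; the rank sequence gives block sizes [3].

Assembling the blocks gives the Jordan form J above.

J = [[5, 1, 0], [0, 5, 1], [0, 0, 5]]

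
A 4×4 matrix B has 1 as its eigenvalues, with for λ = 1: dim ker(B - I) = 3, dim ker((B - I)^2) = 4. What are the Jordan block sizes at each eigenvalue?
Jordan blocks: (1, 2), (1, 1), (1, 1)

λ = 1: successive nullity increments [3, 1] count blocks of size ≥ k; block sizes are [2, 1, 1].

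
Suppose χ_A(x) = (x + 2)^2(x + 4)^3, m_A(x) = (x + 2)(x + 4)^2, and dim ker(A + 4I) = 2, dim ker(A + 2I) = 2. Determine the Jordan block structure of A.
λ = -4: algebraic multiplicity 3 (exponent in χ_A), largest block size 2 (exponent in m_A), 2 blocks (geometric multiplicity). These force block sizes [2, 1].
λ = -2: algebraic multiplicity 2 (exponent in χ_A), largest block size 1 (exponent in m_A), 2 blocks (geometric multiplicity). These force block sizes [1, 1].

Jordan blocks: (-4, 2), (-4, 1), (-2, 1), (-2, 1)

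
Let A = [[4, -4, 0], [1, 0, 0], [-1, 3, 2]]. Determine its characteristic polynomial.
χ_A(x) = (x - 2)^3

xI - A = [[x - 4, 4, 0], [-1, x, 0], [1, -3, x - 2]].

Expanding det(xI - A) along the first row:
det(xI - A) = + (x - 4)·det([[x, 0], [-3, x - 2]]) - (4)·det([[-1, 0], [1, x - 2]]) + (0)·det([[-1, x], [1, -3]]).

Evaluating gives χ_A(x) = x^3 - 6x^2 + 12x - 8 = (x - 2)^3.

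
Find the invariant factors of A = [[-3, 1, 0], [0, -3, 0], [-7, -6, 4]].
(x - 4)(x + 3)^2

The Jordan structure of A has elementary divisors (x + 3)^2, (x - 4). Arranging the block sizes at each eigenvalue in decreasing order and taking row products gives the invariant factors.

Invariant factors (smallest first, each dividing the next): (x - 4)(x + 3)^2.

Check: the last factor (x - 4)(x + 3)^2 is the minimal polynomial, and the product (x - 4)(x + 3)^2 is the characteristic polynomial.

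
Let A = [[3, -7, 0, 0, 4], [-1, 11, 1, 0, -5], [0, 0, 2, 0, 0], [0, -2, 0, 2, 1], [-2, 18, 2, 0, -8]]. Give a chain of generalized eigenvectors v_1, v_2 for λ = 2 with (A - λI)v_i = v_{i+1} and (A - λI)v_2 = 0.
v_1 = [[-6, 4, 1, -3, 9]]^T, v_2 = [[2, -2, 0, 1, -4]]^T

We seek v_1 ∈ ker((A - 2I)^2) \ ker(A - 2I), then set v_{i+1} = (A - 2I) v_i.

One such chain is v_1 = [[-6, 4, 1, -3, 9]]^T, v_2 = [[2, -2, 0, 1, -4]]^T. Check: (A - 2I) v_2 = [[0, 0, 0, 0, 0]]^T = 0.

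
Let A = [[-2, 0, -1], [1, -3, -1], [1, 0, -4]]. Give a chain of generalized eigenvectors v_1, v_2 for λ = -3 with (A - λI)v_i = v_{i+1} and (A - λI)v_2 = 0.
We seek v_1 ∈ ker((A + 3I)^2) \ ker(A + 3I), then set v_{i+1} = (A + 3I) v_i.

One such chain is v_1 = [[0, 1, -1]]^T, v_2 = [[1, 1, 1]]^T. Check: (A + 3I) v_2 = [[0, 0, 0]]^T = 0.

v_1 = [[0, 1, -1]]^T, v_2 = [[1, 1, 1]]^T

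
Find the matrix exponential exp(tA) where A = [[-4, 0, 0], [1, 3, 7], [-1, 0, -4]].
e^{tA} = [[e^{-4*t}, 0, 0], [t*e^{-4*t}, e^{3*t}, (e^{7*t} - 1)*e^{-4*t}], [-t*e^{-4*t}, 0, e^{-4*t}]]

A has Jordan form J = [[-4, 1, 0], [0, -4, 0], [0, 0, 3]] with A = PJP^{-1}, so e^{tA} = P e^{tJ} P^{-1}.

For a Jordan block J_k(λ), e^{tJ_k(λ)} = e^{λt} · (I + tN + t^2 N^2/2! + ... + t^{k-1} N^{k-1}/(k-1)!) where N is the nilpotent superdiagonal part.

Assembling the blocks and conjugating back gives the entries of e^{tA} as shown above.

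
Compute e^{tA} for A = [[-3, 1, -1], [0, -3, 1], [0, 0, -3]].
e^{tA} = [[e^{-3*t}, t*e^{-3*t}, t*(t - 2)*e^{-3*t}/2], [0, e^{-3*t}, t*e^{-3*t}], [0, 0, e^{-3*t}]]

A has Jordan form J = [[-3, 1, 0], [0, -3, 1], [0, 0, -3]] with A = PJP^{-1}, so e^{tA} = P e^{tJ} P^{-1}.

For a Jordan block J_k(λ), e^{tJ_k(λ)} = e^{λt} · (I + tN + t^2 N^2/2! + ... + t^{k-1} N^{k-1}/(k-1)!) where N is the nilpotent superdiagonal part.

Assembling the blocks and conjugating back gives the entries of e^{tA} as shown above.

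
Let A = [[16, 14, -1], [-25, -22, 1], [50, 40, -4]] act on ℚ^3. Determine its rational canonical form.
The invariant factors of A (the non-unit diagonal entries of the Smith normal form of xI - A over ℚ[x]) are (x + 2)(x + 4)^2, each dividing the next. The characteristic polynomial is their product, (x + 2)(x + 4)^2.

The rational canonical form is the block-diagonal matrix of companion matrices C(f_i):
R = [[0, 0, -32], [1, 0, -32], [0, 1, -10]].

R = [[0, 0, -32], [1, 0, -32], [0, 1, -10]]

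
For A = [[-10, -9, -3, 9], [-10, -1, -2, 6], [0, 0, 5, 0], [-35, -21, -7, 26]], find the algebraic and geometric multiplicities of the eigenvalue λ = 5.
The characteristic polynomial is (x - 5)^4, so the factor x - 5 appears with exponent 4: the algebraic multiplicity is 4.

rank(A - 5I) = 1, so the eigenspace has dimension 4 - 1 = 3: the geometric multiplicity is 3.

Since 3 < 4, A is not diagonalizable.

algebraic multiplicity 4, geometric multiplicity 3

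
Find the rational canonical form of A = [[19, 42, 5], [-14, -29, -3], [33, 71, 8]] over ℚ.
The invariant factors of A (the non-unit diagonal entries of the Smith normal form of xI - A over ℚ[x]) are x(x^2 + 2x + 5), each dividing the next. The characteristic polynomial is their product, x(x^2 + 2x + 5).

The rational canonical form is the block-diagonal matrix of companion matrices C(f_i):
R = [[0, 0, 0], [1, 0, -5], [0, 1, -2]].

Note the characteristic polynomial does not split into linear factors over ℚ, so A has no Jordan form over ℚ; the rational canonical form exists over any field.

R = [[0, 0, 0], [1, 0, -5], [0, 1, -2]]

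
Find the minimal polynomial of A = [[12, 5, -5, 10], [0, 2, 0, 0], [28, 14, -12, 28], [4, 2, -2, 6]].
The characteristic polynomial factors as (x - 2)^4. The minimal polynomial is ∏(x - λ)^{k_λ} where k_λ is the size of the largest Jordan block at λ.

For λ = 2: rank(A - 2I) = 1, and the largest Jordan block has size 2 (the smallest k with rank((A - 2I)^k) = rank((A - 2I)^(k+1))).

So m_A(x) = (x - 2)^2.

m_A(x) = (x - 2)^2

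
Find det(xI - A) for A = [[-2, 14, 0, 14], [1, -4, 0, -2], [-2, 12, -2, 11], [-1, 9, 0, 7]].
xI - A = [[x + 2, -14, 0, -14], [-1, x + 4, 0, 2], [2, -12, x + 2, -11], [1, -9, 0, x - 7]].

Expanding det(xI - A) along the first row:
det(xI - A) = + (x + 2)·det([[x + 4, 0, 2], [-12, x + 2, -11], [-9, 0, x - 7]]) - (-14)·det([[-1, 0, 2], [2, x + 2, -11], [1, 0, x - 7]]) + (0)·det([[-1, x + 4, 2], [2, -12, -11], [1, -9, x - 7]]) - (-14)·det([[-1, x + 4, 0], [2, -12, x + 2], [1, -9, 0]]).

Evaluating gives χ_A(x) = x^4 + x^3 - 18x^2 - 52x - 40 = (x - 5)(x + 2)^3.

χ_A(x) = (x - 5)(x + 2)^3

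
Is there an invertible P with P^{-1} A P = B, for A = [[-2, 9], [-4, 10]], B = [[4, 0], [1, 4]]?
Yes.

Two matrices over a field are similar if and only if they have the same invariant factors.

Both A and B have characteristic polynomial (x - 4)^2 and minimal polynomial (x - 4)^2. Computing further, both have invariant factors (x - 4)^2. Hence A and B are similar.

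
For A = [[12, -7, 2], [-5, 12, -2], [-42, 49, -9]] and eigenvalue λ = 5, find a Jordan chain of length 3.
We seek v_1 ∈ ker((A - 5I)^3) \ ker((A - 5I)^2), then set v_{i+1} = (A - 5I) v_i.

One such chain is v_1 = [[0, -1, -3]]^T, v_2 = [[1, -1, -7]]^T, v_3 = [[0, 2, 7]]^T. Check: (A - 5I) v_3 = [[0, 0, 0]]^T = 0.

v_1 = [[0, -1, -3]]^T, v_2 = [[1, -1, -7]]^T, v_3 = [[0, 2, 7]]^T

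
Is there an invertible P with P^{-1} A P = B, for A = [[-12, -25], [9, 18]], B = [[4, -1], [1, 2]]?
Yes.

Two matrices over a field are similar if and only if they have the same invariant factors.

Both A and B have characteristic polynomial (x - 3)^2 and minimal polynomial (x - 3)^2. Computing further, both have invariant factors (x - 3)^2. Hence A and B are similar.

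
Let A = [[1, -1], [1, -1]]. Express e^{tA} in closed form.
e^{tA} = [[t + 1, -t], [t, 1 - t]]

A has Jordan form J = [[0, 1], [0, 0]] with A = PJP^{-1}, so e^{tA} = P e^{tJ} P^{-1}.

For a Jordan block J_k(λ), e^{tJ_k(λ)} = e^{λt} · (I + tN + t^2 N^2/2! + ... + t^{k-1} N^{k-1}/(k-1)!) where N is the nilpotent superdiagonal part.

Assembling the blocks and conjugating back gives the entries of e^{tA} as shown above.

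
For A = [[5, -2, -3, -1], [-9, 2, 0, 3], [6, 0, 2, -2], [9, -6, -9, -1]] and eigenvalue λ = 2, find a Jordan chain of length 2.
v_1 = [[1, -1, 1, 1]]^T, v_2 = [[1, -6, 4, 3]]^T

We seek v_1 ∈ ker((A - 2I)^2) \ ker(A - 2I), then set v_{i+1} = (A - 2I) v_i.

One such chain is v_1 = [[1, -1, 1, 1]]^T, v_2 = [[1, -6, 4, 3]]^T. Check: (A - 2I) v_2 = [[0, 0, 0, 0]]^T = 0.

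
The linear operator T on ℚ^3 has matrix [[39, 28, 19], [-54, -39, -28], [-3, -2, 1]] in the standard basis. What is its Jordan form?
J = [[-3, 0, 0], [0, 2, 1], [0, 0, 2]]

The characteristic polynomial is det(xI - A) = (x - 2)^2(x + 3), so the eigenvalues are -3 (algebraic multiplicity 1), 2 (algebraic multiplicity 2).

For λ = -3: algebraic multiplicity 1 gives one 1×1 block.

For λ = 2: rank(A - 2I) = 2, rank((A - 2I)^2) = 1. The eigenspace has dimension 3 - 2 = 1, so there is 1 Jordan block; the rank sequence gives block sizes [2].

Assembling the blocks gives the Jordan form J above.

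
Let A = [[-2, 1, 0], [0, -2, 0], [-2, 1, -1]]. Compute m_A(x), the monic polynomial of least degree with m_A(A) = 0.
m_A(x) = (x + 1)(x + 2)^2

The characteristic polynomial factors as (x + 1)(x + 2)^2. The minimal polynomial is ∏(x - λ)^{k_λ} where k_λ is the size of the largest Jordan block at λ.

For λ = -2: rank(A + 2I) = 2, and the largest Jordan block has size 2 (the smallest k with rank((A + 2I)^k) = rank((A + 2I)^(k+1))).
For λ = -1: rank(A + I) = 2, and the largest Jordan block has size 1 (the smallest k with rank((A + I)^k) = rank((A + I)^(k+1))).

So m_A(x) = (x + 1)(x + 2)^2.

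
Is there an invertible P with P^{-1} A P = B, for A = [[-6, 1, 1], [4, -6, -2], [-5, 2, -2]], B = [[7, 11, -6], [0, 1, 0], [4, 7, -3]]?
trace(A) = -14 but trace(B) = 5. The trace is a similarity invariant, so A and B are not similar.

No.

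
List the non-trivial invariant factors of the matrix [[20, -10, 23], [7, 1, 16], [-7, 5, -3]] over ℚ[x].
The Jordan structure of A has elementary divisors (x - 6)^3. Arranging the block sizes at each eigenvalue in decreasing order and taking row products gives the invariant factors.

Invariant factors (smallest first, each dividing the next): (x - 6)^3.

Check: the last factor (x - 6)^3 is the minimal polynomial, and the product (x - 6)^3 is the characteristic polynomial.

(x - 6)^3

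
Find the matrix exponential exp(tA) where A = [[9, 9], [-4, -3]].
A has Jordan form J = [[3, 1], [0, 3]] with A = PJP^{-1}, so e^{tA} = P e^{tJ} P^{-1}.

For a Jordan block J_k(λ), e^{tJ_k(λ)} = e^{λt} · (I + tN + t^2 N^2/2! + ... + t^{k-1} N^{k-1}/(k-1)!) where N is the nilpotent superdiagonal part.

Assembling the blocks and conjugating back gives the entries of e^{tA} as shown above.

e^{tA} = [[(6*t + 1)*e^{3*t}, 9*t*e^{3*t}], [-4*t*e^{3*t}, (1 - 6*t)*e^{3*t}]]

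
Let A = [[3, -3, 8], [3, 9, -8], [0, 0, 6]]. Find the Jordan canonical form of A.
The characteristic polynomial is det(xI - A) = (x - 6)^3, so the eigenvalues are 6 (algebraic multiplicity 3).

For λ = 6: rank(A - 6I) = 1, rank((A - 6I)^2) = 0. The eigenspace has dimension 3 - 1 = 2, so there are 2 Jordan blocks; the rank sequence gives block sizes [2, 1].

Assembling the blocks gives the Jordan form J above.

J = [[6, 1, 0], [0, 6, 0], [0, 0, 6]]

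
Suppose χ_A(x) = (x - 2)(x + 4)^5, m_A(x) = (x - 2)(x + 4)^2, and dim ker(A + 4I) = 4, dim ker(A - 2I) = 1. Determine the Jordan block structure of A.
λ = -4: algebraic multiplicity 5 (exponent in χ_A), largest block size 2 (exponent in m_A), 4 blocks (geometric multiplicity). These force block sizes [2, 1, 1, 1].
λ = 2: algebraic multiplicity 1 (exponent in χ_A), largest block size 1 (exponent in m_A), 1 block (geometric multiplicity). This forces block sizes [1].

Jordan blocks: (-4, 2), (-4, 1), (-4, 1), (-4, 1), (2, 1)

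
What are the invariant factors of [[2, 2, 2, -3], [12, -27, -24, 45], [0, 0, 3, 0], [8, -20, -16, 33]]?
x - 3, (x - 3)^2(x - 2)

The Jordan structure of A has elementary divisors (x - 2), (x - 3)^2, (x - 3). Arranging the block sizes at each eigenvalue in decreasing order and taking row products gives the invariant factors.

Invariant factors (smallest first, each dividing the next): x - 3, (x - 3)^2(x - 2).

Check: the last factor (x - 3)^2(x - 2) is the minimal polynomial, and the product (x - 3)^3(x - 2) is the characteristic polynomial.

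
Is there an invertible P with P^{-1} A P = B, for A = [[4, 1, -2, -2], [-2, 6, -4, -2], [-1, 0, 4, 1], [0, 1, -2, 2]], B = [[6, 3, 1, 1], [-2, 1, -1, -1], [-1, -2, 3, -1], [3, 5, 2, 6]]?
Two matrices over a field are similar if and only if they have the same invariant factors.

Both A and B have characteristic polynomial (x - 4)^4 and minimal polynomial (x - 4)^2. Computing further, both have invariant factors (x - 4)^2, (x - 4)^2. Hence A and B are similar.

Yes.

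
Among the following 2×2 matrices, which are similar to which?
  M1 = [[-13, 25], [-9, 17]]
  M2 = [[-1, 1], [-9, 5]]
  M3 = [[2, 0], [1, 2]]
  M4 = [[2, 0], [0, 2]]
Characteristic polynomials: χ_{M1} = (x - 2)^2, χ_{M2} = (x - 2)^2, χ_{M3} = (x - 2)^2, χ_{M4} = (x - 2)^2.

{M1, M2, M3}: invariant factors (x - 2)^2.

{M4}: invariant factors x - 2, x - 2.

Matrices are similar if and only if their invariant-factor lists agree; the partition into similarity classes is {M1, M2, M3}, {M4}.

2 classes: {M1, M2, M3}, {M4}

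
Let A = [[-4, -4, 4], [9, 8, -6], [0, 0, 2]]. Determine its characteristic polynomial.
χ_A(x) = (x - 2)^3

xI - A = [[x + 4, 4, -4], [-9, x - 8, 6], [0, 0, x - 2]].

Expanding det(xI - A) along the first row:
det(xI - A) = + (x + 4)·det([[x - 8, 6], [0, x - 2]]) - (4)·det([[-9, 6], [0, x - 2]]) + (-4)·det([[-9, x - 8], [0, 0]]).

Evaluating gives χ_A(x) = x^3 - 6x^2 + 12x - 8 = (x - 2)^3.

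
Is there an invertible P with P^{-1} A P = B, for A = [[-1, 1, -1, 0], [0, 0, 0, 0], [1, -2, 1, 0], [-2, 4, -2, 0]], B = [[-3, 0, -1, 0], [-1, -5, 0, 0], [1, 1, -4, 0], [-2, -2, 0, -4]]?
No.

trace(A) = 0 but trace(B) = -16. The trace is a similarity invariant, so A and B are not similar.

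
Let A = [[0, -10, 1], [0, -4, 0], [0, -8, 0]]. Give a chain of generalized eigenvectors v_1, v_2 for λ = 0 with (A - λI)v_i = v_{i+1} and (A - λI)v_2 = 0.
We seek v_1 ∈ ker(A^2) \ ker(A), then set v_{i+1} = A v_i.

One such chain is v_1 = [[1, 0, 1]]^T, v_2 = [[1, 0, 0]]^T. Check: A v_2 = [[0, 0, 0]]^T = 0.

v_1 = [[1, 0, 1]]^T, v_2 = [[1, 0, 0]]^T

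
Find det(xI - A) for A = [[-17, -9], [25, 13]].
χ_A(x) = (x + 2)^2

xI - A = [[x + 17, 9], [-25, x - 13]].

Expanding det(xI - A) along the first row:
det(xI - A) = + (x + 17)·det([[x - 13]]) - (9)·det([[-25]]).

Evaluating gives χ_A(x) = x^2 + 4x + 4 = (x + 2)^2.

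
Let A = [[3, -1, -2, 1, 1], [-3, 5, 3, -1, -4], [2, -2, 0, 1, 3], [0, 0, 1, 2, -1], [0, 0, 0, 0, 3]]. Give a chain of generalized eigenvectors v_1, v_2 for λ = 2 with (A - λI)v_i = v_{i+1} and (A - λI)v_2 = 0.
We seek v_1 ∈ ker((A - 2I)^2) \ ker(A - 2I), then set v_{i+1} = (A - 2I) v_i.

One such chain is v_1 = [[0, 1, 0, 2, 0]]^T, v_2 = [[1, 1, 0, 0, 0]]^T. Check: (A - 2I) v_2 = [[0, 0, 0, 0, 0]]^T = 0.

v_1 = [[0, 1, 0, 2, 0]]^T, v_2 = [[1, 1, 0, 0, 0]]^T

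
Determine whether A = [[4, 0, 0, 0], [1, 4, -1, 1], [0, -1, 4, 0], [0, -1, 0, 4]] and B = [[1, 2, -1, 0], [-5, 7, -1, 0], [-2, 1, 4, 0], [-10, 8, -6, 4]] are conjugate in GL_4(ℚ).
Yes.

Two matrices over a field are similar if and only if they have the same invariant factors.

Both A and B have characteristic polynomial (x - 4)^4 and minimal polynomial (x - 4)^3. Computing further, both have invariant factors x - 4, (x - 4)^3. Hence A and B are similar.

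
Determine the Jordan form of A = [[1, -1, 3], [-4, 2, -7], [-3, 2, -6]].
J = [[-1, 1, 0], [0, -1, 1], [0, 0, -1]]

The characteristic polynomial is det(xI - A) = (x + 1)^3, so the eigenvalues are -1 (algebraic multiplicity 3).

For λ = -1: rank(A + I) = 2, rank((A + I)^2) = 1, rank((A + I)^3) = 0. The eigenspace has dimension 3 - 2 = 1, so there is 1 Jordan block; the rank sequence gives block sizes [3].

Assembling the blocks gives the Jordan form J above.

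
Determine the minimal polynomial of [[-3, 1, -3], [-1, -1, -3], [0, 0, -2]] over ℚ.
m_A(x) = (x + 2)^2

The characteristic polynomial factors as (x + 2)^3. The minimal polynomial is ∏(x - λ)^{k_λ} where k_λ is the size of the largest Jordan block at λ.

For λ = -2: rank(A + 2I) = 1, and the largest Jordan block has size 2 (the smallest k with rank((A + 2I)^k) = rank((A + 2I)^(k+1))).

So m_A(x) = (x + 2)^2.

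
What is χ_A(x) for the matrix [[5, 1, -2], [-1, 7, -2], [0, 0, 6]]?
χ_A(x) = (x - 6)^3

xI - A = [[x - 5, -1, 2], [1, x - 7, 2], [0, 0, x - 6]].

Expanding det(xI - A) along the first row:
det(xI - A) = + (x - 5)·det([[x - 7, 2], [0, x - 6]]) - (-1)·det([[1, 2], [0, x - 6]]) + (2)·det([[1, x - 7], [0, 0]]).

Evaluating gives χ_A(x) = x^3 - 18x^2 + 108x - 216 = (x - 6)^3.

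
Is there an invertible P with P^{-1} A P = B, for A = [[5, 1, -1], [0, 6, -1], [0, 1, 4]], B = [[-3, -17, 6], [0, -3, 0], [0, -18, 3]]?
trace(A) = 15 but trace(B) = -3. The trace is a similarity invariant, so A and B are not similar.

No.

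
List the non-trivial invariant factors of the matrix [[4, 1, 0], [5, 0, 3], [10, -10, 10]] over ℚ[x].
The Jordan structure of A has elementary divisors (x - 4), (x - 5)^2. Arranging the block sizes at each eigenvalue in decreasing order and taking row products gives the invariant factors.

Invariant factors (smallest first, each dividing the next): (x - 5)^2(x - 4).

Check: the last factor (x - 5)^2(x - 4) is the minimal polynomial, and the product (x - 5)^2(x - 4) is the characteristic polynomial.

(x - 5)^2(x - 4)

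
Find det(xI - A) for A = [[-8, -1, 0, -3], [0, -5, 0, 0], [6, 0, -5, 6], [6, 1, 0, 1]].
xI - A = [[x + 8, 1, 0, 3], [0, x + 5, 0, 0], [-6, 0, x + 5, -6], [-6, -1, 0, x - 1]].

Expanding det(xI - A) along the first row:
det(xI - A) = + (x + 8)·det([[x + 5, 0, 0], [0, x + 5, -6], [-1, 0, x - 1]]) - (1)·det([[0, 0, 0], [-6, x + 5, -6], [-6, 0, x - 1]]) + (0)·det([[0, x + 5, 0], [-6, 0, -6], [-6, -1, x - 1]]) - (3)·det([[0, x + 5, 0], [-6, 0, x + 5], [-6, -1, 0]]).

Evaluating gives χ_A(x) = x^4 + 17x^3 + 105x^2 + 275x + 250 = (x + 2)(x + 5)^3.

χ_A(x) = (x + 2)(x + 5)^3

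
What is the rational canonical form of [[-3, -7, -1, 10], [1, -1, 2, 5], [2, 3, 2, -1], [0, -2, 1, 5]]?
The invariant factors of A (the non-unit diagonal entries of the Smith normal form of xI - A over ℚ[x]) are x^2(x^2 - 3x - 1), each dividing the next. The characteristic polynomial is their product, x^2(x^2 - 3x - 1).

The rational canonical form is the block-diagonal matrix of companion matrices C(f_i):
R = [[0, 0, 0, 0], [1, 0, 0, 0], [0, 1, 0, 1], [0, 0, 1, 3]].

Note the characteristic polynomial does not split into linear factors over ℚ, so A has no Jordan form over ℚ; the rational canonical form exists over any field.

R = [[0, 0, 0, 0], [1, 0, 0, 0], [0, 1, 0, 1], [0, 0, 1, 3]]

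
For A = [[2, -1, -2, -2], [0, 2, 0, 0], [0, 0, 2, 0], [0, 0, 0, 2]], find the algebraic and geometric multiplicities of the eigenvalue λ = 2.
algebraic multiplicity 4, geometric multiplicity 3

The characteristic polynomial is (x - 2)^4, so the factor x - 2 appears with exponent 4: the algebraic multiplicity is 4.

rank(A - 2I) = 1, so the eigenspace has dimension 4 - 1 = 3: the geometric multiplicity is 3.

Since 3 < 4, A is not diagonalizable.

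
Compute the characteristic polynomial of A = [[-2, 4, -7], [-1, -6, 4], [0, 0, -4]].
xI - A = [[x + 2, -4, 7], [1, x + 6, -4], [0, 0, x + 4]].

Expanding det(xI - A) along the first row:
det(xI - A) = + (x + 2)·det([[x + 6, -4], [0, x + 4]]) - (-4)·det([[1, -4], [0, x + 4]]) + (7)·det([[1, x + 6], [0, 0]]).

Evaluating gives χ_A(x) = x^3 + 12x^2 + 48x + 64 = (x + 4)^3.

χ_A(x) = (x + 4)^3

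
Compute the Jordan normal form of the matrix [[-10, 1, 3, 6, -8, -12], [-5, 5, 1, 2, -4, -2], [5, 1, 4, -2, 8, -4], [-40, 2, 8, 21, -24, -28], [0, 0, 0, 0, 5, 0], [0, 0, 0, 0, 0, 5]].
The characteristic polynomial is det(xI - A) = (x - 5)^6, so the eigenvalues are 5 (algebraic multiplicity 6).

For λ = 5: rank(A - 5I) = 2, rank((A - 5I)^2) = 1, rank((A - 5I)^3) = 0. The eigenspace has dimension 6 - 2 = 4, so there are 4 Jordan blocks; the rank sequence gives block sizes [3, 1, 1, 1].

Assembling the blocks gives the Jordan form J above.

J = [[5, 1, 0, 0, 0, 0], [0, 5, 1, 0, 0, 0], [0, 0, 5, 0, 0, 0], [0, 0, 0, 5, 0, 0], [0, 0, 0, 0, 5, 0], [0, 0, 0, 0, 0, 5]]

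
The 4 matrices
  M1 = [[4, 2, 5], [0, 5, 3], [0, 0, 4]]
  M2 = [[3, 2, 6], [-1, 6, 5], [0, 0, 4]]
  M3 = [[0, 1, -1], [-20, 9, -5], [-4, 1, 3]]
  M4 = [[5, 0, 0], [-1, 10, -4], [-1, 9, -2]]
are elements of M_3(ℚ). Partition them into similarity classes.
2 classes: {M1, M2, M4}, {M3}

Characteristic polynomials: χ_{M1} = (x - 5)(x - 4)^2, χ_{M2} = (x - 5)(x - 4)^2, χ_{M3} = (x - 4)^3, χ_{M4} = (x - 5)(x - 4)^2.

{M1, M2, M4}: invariant factors (x - 5)(x - 4)^2.

{M3}: invariant factors x - 4, (x - 4)^2.

Matrices are similar if and only if their invariant-factor lists agree; the partition into similarity classes is {M1, M2, M4}, {M3}.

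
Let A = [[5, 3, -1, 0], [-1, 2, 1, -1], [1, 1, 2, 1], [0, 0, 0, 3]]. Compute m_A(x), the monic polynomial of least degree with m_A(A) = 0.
The characteristic polynomial factors as (x - 3)^4. The minimal polynomial is ∏(x - λ)^{k_λ} where k_λ is the size of the largest Jordan block at λ.

For λ = 3: rank(A - 3I) = 2, and the largest Jordan block has size 3 (the smallest k with rank((A - 3I)^k) = rank((A - 3I)^(k+1))).

So m_A(x) = (x - 3)^3.

m_A(x) = (x - 3)^3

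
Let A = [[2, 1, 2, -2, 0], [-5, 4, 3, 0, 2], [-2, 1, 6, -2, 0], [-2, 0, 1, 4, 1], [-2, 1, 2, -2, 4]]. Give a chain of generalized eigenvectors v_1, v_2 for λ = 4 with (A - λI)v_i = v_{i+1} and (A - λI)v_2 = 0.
v_1 = [[0, 0, 0, 0, 1]]^T, v_2 = [[0, 2, 0, 1, 0]]^T

We seek v_1 ∈ ker((A - 4I)^2) \ ker(A - 4I), then set v_{i+1} = (A - 4I) v_i.

One such chain is v_1 = [[0, 0, 0, 0, 1]]^T, v_2 = [[0, 2, 0, 1, 0]]^T. Check: (A - 4I) v_2 = [[0, 0, 0, 0, 0]]^T = 0.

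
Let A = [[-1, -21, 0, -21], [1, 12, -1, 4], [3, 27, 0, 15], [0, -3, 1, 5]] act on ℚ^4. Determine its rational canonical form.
The invariant factors of A (the non-unit diagonal entries of the Smith normal form of xI - A over ℚ[x]) are (x - 6)(x - 2), (x - 6)(x - 2), each dividing the next. The characteristic polynomial is their product, (x - 6)^2(x - 2)^2.

The rational canonical form is the block-diagonal matrix of companion matrices C(f_i):
R = [[0, -12, 0, 0], [1, 8, 0, 0], [0, 0, 0, -12], [0, 0, 1, 8]].

R = [[0, -12, 0, 0], [1, 8, 0, 0], [0, 0, 0, -12], [0, 0, 1, 8]]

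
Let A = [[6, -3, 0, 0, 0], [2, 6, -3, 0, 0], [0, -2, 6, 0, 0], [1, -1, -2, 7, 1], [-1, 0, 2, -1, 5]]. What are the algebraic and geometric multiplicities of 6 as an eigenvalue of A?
The characteristic polynomial is (x - 6)^5, so the factor x - 6 appears with exponent 5: the algebraic multiplicity is 5.

rank(A - 6I) = 3, so the eigenspace has dimension 5 - 3 = 2: the geometric multiplicity is 2.

Since 2 < 5, A is not diagonalizable.

algebraic multiplicity 5, geometric multiplicity 2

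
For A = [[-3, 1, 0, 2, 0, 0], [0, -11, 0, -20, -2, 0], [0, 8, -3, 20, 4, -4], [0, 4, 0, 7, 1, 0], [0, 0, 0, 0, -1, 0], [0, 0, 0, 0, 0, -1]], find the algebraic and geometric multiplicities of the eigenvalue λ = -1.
The characteristic polynomial is (x + 1)^3(x + 3)^3, so the factor x + 1 appears with exponent 3: the algebraic multiplicity is 3.

rank(A + I) = 4, so the eigenspace has dimension 6 - 4 = 2: the geometric multiplicity is 2.

Since 2 < 3, A is not diagonalizable.

algebraic multiplicity 3, geometric multiplicity 2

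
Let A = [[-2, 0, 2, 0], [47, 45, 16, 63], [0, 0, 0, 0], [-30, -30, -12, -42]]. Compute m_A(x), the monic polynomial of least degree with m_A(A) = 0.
The characteristic polynomial factors as x^2(x - 3)(x + 2). The minimal polynomial is ∏(x - λ)^{k_λ} where k_λ is the size of the largest Jordan block at λ.

For λ = -2: rank(A + 2I) = 3, and the largest Jordan block has size 1 (the smallest k with rank((A + 2I)^k) = rank((A + 2I)^(k+1))).
For λ = 0: rank(A) = 2, and the largest Jordan block has size 1 (the smallest k with rank(A^k) = rank(A^(k+1))).
For λ = 3: rank(A - 3I) = 3, and the largest Jordan block has size 1 (the smallest k with rank((A - 3I)^k) = rank((A - 3I)^(k+1))).

So m_A(x) = x(x - 3)(x + 2).

m_A(x) = x(x - 3)(x + 2)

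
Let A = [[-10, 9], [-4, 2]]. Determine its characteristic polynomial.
χ_A(x) = (x + 4)^2

xI - A = [[x + 10, -9], [4, x - 2]].

Expanding det(xI - A) along the first row:
det(xI - A) = + (x + 10)·det([[x - 2]]) - (-9)·det([[4]]).

Evaluating gives χ_A(x) = x^2 + 8x + 16 = (x + 4)^2.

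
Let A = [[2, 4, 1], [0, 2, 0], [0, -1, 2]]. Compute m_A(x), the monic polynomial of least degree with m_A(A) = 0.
The characteristic polynomial factors as (x - 2)^3. The minimal polynomial is ∏(x - λ)^{k_λ} where k_λ is the size of the largest Jordan block at λ.

For λ = 2: rank(A - 2I) = 2, and the largest Jordan block has size 3 (the smallest k with rank((A - 2I)^k) = rank((A - 2I)^(k+1))).

So m_A(x) = (x - 2)^3.

m_A(x) = (x - 2)^3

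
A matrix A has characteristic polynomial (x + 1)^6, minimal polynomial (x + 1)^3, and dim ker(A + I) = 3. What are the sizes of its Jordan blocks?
Jordan blocks: (-1, 3), (-1, 2), (-1, 1)

λ = -1: algebraic multiplicity 6 (exponent in χ_A), largest block size 3 (exponent in m_A), 3 blocks (geometric multiplicity). These force block sizes [3, 2, 1].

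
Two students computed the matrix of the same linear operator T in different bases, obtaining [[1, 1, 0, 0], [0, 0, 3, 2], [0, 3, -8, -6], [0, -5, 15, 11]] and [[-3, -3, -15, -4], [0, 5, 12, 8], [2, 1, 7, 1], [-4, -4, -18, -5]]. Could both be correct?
Yes.

Two matrices over a field are similar if and only if they have the same invariant factors.

Both A and B have characteristic polynomial (x - 1)^4 and minimal polynomial (x - 1)^3. Computing further, both have invariant factors x - 1, (x - 1)^3. Hence A and B are similar.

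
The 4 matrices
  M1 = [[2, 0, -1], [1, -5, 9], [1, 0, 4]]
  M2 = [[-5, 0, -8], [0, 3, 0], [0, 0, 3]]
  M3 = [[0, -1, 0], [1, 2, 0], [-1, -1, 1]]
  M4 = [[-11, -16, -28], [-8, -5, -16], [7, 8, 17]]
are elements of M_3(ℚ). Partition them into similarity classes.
3 classes: {M1, M4}, {M2}, {M3}

Characteristic polynomials: χ_{M1} = (x - 3)^2(x + 5), χ_{M2} = (x - 3)^2(x + 5), χ_{M3} = (x - 1)^3, χ_{M4} = (x - 3)^2(x + 5).

{M1, M4}: invariant factors (x - 3)^2(x + 5).

{M2}: invariant factors x - 3, (x - 3)(x + 5).

{M3}: invariant factors x - 1, (x - 1)^2.

Matrices are similar if and only if their invariant-factor lists agree; the partition into similarity classes is {M1, M4}, {M2}, {M3}.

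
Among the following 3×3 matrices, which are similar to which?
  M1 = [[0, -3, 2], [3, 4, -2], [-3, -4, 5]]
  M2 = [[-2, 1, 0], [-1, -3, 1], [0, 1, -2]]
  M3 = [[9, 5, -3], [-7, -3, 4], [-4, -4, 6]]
Characteristic polynomials: χ_{M1} = (x - 3)^3, χ_{M2} = (x + 2)^2(x + 3), χ_{M3} = (x - 4)^3.

{M1}: invariant factors (x - 3)^3.

{M2}: invariant factors (x + 2)^2(x + 3).

{M3}: invariant factors (x - 4)^3.

Matrices are similar if and only if their invariant-factor lists agree; the partition into similarity classes is {M1}, {M2}, {M3}.

3 classes: {M1}, {M2}, {M3}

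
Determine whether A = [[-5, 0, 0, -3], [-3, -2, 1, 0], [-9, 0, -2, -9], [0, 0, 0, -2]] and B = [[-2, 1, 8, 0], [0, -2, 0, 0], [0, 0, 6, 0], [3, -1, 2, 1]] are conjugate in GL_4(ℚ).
trace(A) = -11 but trace(B) = 3. The trace is a similarity invariant, so A and B are not similar.

No.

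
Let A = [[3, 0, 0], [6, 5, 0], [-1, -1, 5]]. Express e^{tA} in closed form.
e^{tA} = [[e^{3*t}, 0, 0], [3*(e^{2*t} - 1)*e^{3*t}, e^{5*t}, 0], [-3*t*e^{5*t} + e^{5*t} - e^{3*t}, -t*e^{5*t}, e^{5*t}]]

A has Jordan form J = [[3, 0, 0], [0, 5, 1], [0, 0, 5]] with A = PJP^{-1}, so e^{tA} = P e^{tJ} P^{-1}.

For a Jordan block J_k(λ), e^{tJ_k(λ)} = e^{λt} · (I + tN + t^2 N^2/2! + ... + t^{k-1} N^{k-1}/(k-1)!) where N is the nilpotent superdiagonal part.

Assembling the blocks and conjugating back gives the entries of e^{tA} as shown above.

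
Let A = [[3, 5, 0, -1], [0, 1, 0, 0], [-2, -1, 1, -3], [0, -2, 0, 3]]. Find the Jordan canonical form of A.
J = [[1, 0, 0, 0], [0, 1, 0, 0], [0, 0, 3, 1], [0, 0, 0, 3]]

The characteristic polynomial is det(xI - A) = (x - 3)^2(x - 1)^2, so the eigenvalues are 1 (algebraic multiplicity 2), 3 (algebraic multiplicity 2).

For λ = 1: rank(A - I) = 2. The eigenspace has dimension 4 - 2 = 2, so there are 2 Jordan blocks; the rank sequence gives block sizes [1, 1].

For λ = 3: rank(A - 3I) = 3, rank((A - 3I)^2) = 2. The eigenspace has dimension 4 - 3 = 1, so there is 1 Jordan block; the rank sequence gives block sizes [2].

Assembling the blocks gives the Jordan form J above.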